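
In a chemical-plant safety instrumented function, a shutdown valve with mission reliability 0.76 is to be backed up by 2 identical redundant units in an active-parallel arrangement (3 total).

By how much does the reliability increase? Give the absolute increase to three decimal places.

0.226

R_before = 0.76
R_after = 1 − (1 − 0.76)^3 = 0.986
ΔR = 0.986 − 0.76 = 0.226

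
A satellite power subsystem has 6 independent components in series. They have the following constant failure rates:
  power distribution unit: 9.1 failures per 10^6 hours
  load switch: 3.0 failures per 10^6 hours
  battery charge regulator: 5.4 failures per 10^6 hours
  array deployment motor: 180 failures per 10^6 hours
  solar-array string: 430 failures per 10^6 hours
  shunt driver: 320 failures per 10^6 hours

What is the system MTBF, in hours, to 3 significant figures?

1060

Series of exponential components: λ_sys = Σ λ_i
λ_sys = 0.0000091 + 0.0000030 + 0.0000054 + 0.00018 + 0.00043 + 0.00032 = 9.4750e-04 /h
MTBF = 1 / λ_sys = 1060 h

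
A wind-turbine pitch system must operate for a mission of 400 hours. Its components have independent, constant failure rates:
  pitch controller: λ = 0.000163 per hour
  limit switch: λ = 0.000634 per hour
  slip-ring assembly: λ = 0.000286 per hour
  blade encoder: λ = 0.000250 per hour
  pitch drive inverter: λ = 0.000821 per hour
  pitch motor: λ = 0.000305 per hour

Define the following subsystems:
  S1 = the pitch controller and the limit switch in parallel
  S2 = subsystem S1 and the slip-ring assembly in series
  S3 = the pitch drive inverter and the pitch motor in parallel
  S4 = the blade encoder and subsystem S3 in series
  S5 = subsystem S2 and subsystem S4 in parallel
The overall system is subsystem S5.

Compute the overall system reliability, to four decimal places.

R(pitch controller) = exp(−0.000163 × 400) = 0.936880
R(limit switch) = exp(−0.000634 × 400) = 0.776002
R(slip-ring assembly) = exp(−0.000286 × 400) = 0.891901
R(blade encoder) = exp(−0.000250 × 400) = 0.904837
R(pitch drive inverter) = exp(−0.000821 × 400) = 0.720075
R(pitch motor) = exp(−0.000305 × 400) = 0.885148
Parallel (pitch controller and limit switch): 1 − (1 − 0.936880)(1 − 0.776002) = 0.985861
Series ([0.985861] and slip-ring assembly): 0.985861 × 0.891901 = 0.879290
Parallel (pitch drive inverter and pitch motor): 1 − (1 − 0.720075)(1 − 0.885148) = 0.967850
Series (blade encoder and [0.967850]): 0.904837 × 0.967850 = 0.875746
Parallel ([0.879290] and [0.875746]): 1 − (1 − 0.879290)(1 − 0.875746) = 0.9850

0.9850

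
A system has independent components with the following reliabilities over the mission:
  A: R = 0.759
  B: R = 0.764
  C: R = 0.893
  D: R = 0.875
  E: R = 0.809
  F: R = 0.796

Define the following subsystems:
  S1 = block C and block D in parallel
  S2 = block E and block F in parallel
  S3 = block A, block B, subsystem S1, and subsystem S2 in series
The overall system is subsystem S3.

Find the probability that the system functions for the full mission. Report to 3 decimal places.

Parallel (C and D): 1 − (1 − 0.89300)(1 − 0.87500) = 0.98663
Parallel (E and F): 1 − (1 − 0.80900)(1 − 0.79600) = 0.96104
Series (A, B, [0.98663], and [0.96104]): 0.75900 × 0.76400 × 0.98663 × 0.96104 = 0.550

0.550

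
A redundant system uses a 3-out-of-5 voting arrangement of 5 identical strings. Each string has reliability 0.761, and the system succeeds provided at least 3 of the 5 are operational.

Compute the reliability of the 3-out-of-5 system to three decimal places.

0.908

R = Σ_{i=3}^{5} C(5,i) p^i (1−p)^{5−i} with p = 0.761
C(5,3)·0.761^3·0.239^2 = 0.25174
C(5,4)·0.761^4·0.239^1 = 0.40078
C(5,5)·0.761^5·0.239^0 = 0.25523
Sum = 0.908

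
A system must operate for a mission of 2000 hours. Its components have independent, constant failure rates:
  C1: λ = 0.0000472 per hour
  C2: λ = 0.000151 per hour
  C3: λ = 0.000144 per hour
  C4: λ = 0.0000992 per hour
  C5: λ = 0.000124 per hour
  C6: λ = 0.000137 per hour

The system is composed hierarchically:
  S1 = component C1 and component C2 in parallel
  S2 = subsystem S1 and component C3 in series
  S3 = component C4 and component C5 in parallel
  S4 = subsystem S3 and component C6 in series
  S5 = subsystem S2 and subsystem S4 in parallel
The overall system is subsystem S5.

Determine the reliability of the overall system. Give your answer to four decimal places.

0.9278

R(C1) = exp(−0.0000472 × 2000) = 0.909919
R(C2) = exp(−0.000151 × 2000) = 0.739338
R(C3) = exp(−0.000144 × 2000) = 0.749762
R(C4) = exp(−0.0000992 × 2000) = 0.820042
R(C5) = exp(−0.000124 × 2000) = 0.780360
R(C6) = exp(−0.000137 × 2000) = 0.760332
Parallel (C1 and C2): 1 − (1 − 0.909919)(1 − 0.739338) = 0.976519
Series ([0.976519] and C3): 0.976519 × 0.749762 = 0.732157
Parallel (C4 and C5): 1 − (1 − 0.820042)(1 − 0.780360) = 0.960474
Series ([0.960474] and C6): 0.960474 × 0.760332 = 0.730279
Parallel ([0.732157] and [0.730279]): 1 − (1 − 0.732157)(1 − 0.730279) = 0.9278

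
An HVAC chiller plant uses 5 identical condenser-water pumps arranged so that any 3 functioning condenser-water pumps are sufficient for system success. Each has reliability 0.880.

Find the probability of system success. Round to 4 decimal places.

R = Σ_{i=3}^{5} C(5,i) p^i (1−p)^{5−i} with p = 0.880
C(5,3)·0.880^3·0.120^2 = 0.098132
C(5,4)·0.880^4·0.120^1 = 0.359817
C(5,5)·0.880^5·0.120^0 = 0.527732
Sum = 0.9857

0.9857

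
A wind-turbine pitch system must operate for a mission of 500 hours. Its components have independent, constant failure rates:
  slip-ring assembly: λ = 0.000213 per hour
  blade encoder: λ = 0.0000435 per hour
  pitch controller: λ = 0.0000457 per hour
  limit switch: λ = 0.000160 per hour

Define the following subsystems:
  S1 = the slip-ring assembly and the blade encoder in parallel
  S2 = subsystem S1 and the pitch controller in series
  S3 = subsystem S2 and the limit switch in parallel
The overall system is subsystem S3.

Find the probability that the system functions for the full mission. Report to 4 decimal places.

0.9981

R(slip-ring assembly) = exp(−0.000213 × 500) = 0.898975
R(blade encoder) = exp(−0.0000435 × 500) = 0.978485
R(pitch controller) = exp(−0.0000457 × 500) = 0.977409
R(limit switch) = exp(−0.000160 × 500) = 0.923116
Parallel (slip-ring assembly and blade encoder): 1 − (1 − 0.898975)(1 − 0.978485) = 0.997826
Series ([0.997826] and pitch controller): 0.997826 × 0.977409 = 0.975284
Parallel ([0.975284] and limit switch): 1 − (1 − 0.975284)(1 − 0.923116) = 0.9981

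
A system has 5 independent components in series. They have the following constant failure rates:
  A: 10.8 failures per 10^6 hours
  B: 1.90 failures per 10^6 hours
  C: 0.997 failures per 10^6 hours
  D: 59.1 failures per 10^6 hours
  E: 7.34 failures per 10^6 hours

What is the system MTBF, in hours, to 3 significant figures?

Series of exponential components: λ_sys = Σ λ_i
λ_sys = 0.0000108 + 0.00000190 + 0.000000997 + 0.0000591 + 0.00000734 = 8.0137e-05 /h
MTBF = 1 / λ_sys = 12500 h

12500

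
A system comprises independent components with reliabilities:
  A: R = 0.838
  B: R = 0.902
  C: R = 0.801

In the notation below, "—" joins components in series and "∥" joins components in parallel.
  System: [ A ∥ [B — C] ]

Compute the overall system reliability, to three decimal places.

0.955

Series (B and C): 0.90200 × 0.80100 = 0.72250
Parallel (A and [0.72250]): 1 − (1 − 0.83800)(1 − 0.72250) = 0.955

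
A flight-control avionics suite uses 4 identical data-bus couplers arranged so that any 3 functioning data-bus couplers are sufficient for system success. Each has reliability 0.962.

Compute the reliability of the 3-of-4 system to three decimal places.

R = Σ_{i=3}^{4} C(4,i) p^i (1−p)^{4−i} with p = 0.962
C(4,3)·0.962^3·0.038^1 = 0.13532
C(4,4)·0.962^4·0.038^0 = 0.85645
Sum = 0.992

0.992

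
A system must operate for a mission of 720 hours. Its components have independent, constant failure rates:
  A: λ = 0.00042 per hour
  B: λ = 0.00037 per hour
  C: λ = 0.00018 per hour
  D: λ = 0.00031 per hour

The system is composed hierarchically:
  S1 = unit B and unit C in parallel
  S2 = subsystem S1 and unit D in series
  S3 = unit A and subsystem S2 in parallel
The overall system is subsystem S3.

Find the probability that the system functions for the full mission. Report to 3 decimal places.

R(A) = exp(−0.00042 × 720) = 0.73904
R(B) = exp(−0.00037 × 720) = 0.76613
R(C) = exp(−0.00018 × 720) = 0.87845
R(D) = exp(−0.00031 × 720) = 0.79995
Parallel (B and C): 1 − (1 − 0.76613)(1 − 0.87845) = 0.97157
Series ([0.97157] and D): 0.97157 × 0.79995 = 0.77721
Parallel (A and [0.77721]): 1 − (1 − 0.73904)(1 − 0.77721) = 0.942

0.942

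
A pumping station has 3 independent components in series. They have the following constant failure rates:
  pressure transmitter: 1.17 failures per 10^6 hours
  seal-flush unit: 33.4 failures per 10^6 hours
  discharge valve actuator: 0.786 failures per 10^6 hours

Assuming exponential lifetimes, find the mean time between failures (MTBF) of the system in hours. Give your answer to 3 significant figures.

28300

Series of exponential components: λ_sys = Σ λ_i
λ_sys = 0.00000117 + 0.0000334 + 0.000000786 = 3.5356e-05 /h
MTBF = 1 / λ_sys = 28300 h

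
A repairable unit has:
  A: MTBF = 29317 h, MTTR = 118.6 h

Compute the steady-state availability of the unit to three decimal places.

A(A) = MTBF/(MTBF+MTTR) = 29317/(29317+118.6) = 0.996

0.996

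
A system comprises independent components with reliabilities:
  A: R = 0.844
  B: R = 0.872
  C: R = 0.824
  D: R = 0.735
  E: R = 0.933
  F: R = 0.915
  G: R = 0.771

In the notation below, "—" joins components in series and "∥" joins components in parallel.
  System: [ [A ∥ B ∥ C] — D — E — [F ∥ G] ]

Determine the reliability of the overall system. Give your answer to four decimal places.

0.6700

Parallel (A, B, and C): 1 − (1 − 0.844000)(1 − 0.872000)(1 − 0.824000) = 0.996486
Parallel (F and G): 1 − (1 − 0.915000)(1 − 0.771000) = 0.980535
Series ([0.996486], D, E, and [0.980535]): 0.996486 × 0.735000 × 0.933000 × 0.980535 = 0.6700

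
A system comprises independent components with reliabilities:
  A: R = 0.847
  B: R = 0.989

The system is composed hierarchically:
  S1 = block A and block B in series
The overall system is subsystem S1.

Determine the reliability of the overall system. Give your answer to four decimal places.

Series (A and B): 0.847000 × 0.989000 = 0.8377

0.8377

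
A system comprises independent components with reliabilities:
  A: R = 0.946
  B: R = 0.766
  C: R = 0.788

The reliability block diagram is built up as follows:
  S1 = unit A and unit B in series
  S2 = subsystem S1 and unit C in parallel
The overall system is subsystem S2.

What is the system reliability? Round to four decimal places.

0.9416

Series (A and B): 0.946000 × 0.766000 = 0.724636
Parallel ([0.724636] and C): 1 − (1 − 0.724636)(1 − 0.788000) = 0.9416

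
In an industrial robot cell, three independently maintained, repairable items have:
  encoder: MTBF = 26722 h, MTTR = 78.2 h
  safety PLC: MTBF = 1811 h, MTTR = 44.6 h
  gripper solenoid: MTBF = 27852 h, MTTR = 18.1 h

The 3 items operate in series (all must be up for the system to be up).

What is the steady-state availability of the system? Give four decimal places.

0.9725

A(encoder) = MTBF/(MTBF+MTTR) = 26722/(26722+78.2) = 0.997082
A(safety PLC) = MTBF/(MTBF+MTTR) = 1811/(1811+44.6) = 0.975965
A(gripper solenoid) = MTBF/(MTBF+MTTR) = 27852/(27852+18.1) = 0.999351
Series availability: 0.997082 × 0.975965 × 0.999351 = 0.9725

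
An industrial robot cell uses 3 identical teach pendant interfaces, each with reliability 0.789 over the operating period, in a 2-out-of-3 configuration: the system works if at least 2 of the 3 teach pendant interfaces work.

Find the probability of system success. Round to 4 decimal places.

0.8852

R = Σ_{i=2}^{3} C(3,i) p^i (1−p)^{3−i} with p = 0.789
C(3,2)·0.789^2·0.211^1 = 0.394056
C(3,3)·0.789^3·0.211^0 = 0.491169
Sum = 0.8852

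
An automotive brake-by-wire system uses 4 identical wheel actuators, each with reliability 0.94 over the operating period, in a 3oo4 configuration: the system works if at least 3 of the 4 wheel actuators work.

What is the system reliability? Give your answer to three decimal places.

R = Σ_{i=3}^{4} C(4,i) p^i (1−p)^{4−i} with p = 0.94
C(4,3)·0.94^3·0.06^1 = 0.19934
C(4,4)·0.94^4·0.06^0 = 0.78075
Sum = 0.980

0.980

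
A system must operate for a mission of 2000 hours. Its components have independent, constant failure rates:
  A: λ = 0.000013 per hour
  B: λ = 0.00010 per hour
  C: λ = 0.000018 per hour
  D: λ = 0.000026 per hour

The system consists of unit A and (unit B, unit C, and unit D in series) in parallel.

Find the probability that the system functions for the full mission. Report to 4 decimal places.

R(A) = exp(−0.000013 × 2000) = 0.974335
R(B) = exp(−0.00010 × 2000) = 0.818731
R(C) = exp(−0.000018 × 2000) = 0.964640
R(D) = exp(−0.000026 × 2000) = 0.949329
Series (B, C, and D): 0.818731 × 0.964640 × 0.949329 = 0.749762
Parallel (A and [0.749762]): 1 − (1 − 0.974335)(1 − 0.749762) = 0.9936

0.9936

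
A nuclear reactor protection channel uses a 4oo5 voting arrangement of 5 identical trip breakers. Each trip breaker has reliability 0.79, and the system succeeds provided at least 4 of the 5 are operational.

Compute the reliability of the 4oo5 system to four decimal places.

0.7167

R = Σ_{i=4}^{5} C(5,i) p^i (1−p)^{5−i} with p = 0.79
C(5,4)·0.79^4·0.21^1 = 0.408976
C(5,5)·0.79^5·0.21^0 = 0.307706
Sum = 0.7167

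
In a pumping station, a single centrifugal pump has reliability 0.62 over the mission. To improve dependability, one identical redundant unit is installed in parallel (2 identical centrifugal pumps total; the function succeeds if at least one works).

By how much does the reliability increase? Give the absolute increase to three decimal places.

0.236

R_before = 0.62
R_after = 1 − (1 − 0.62)^2 = 0.856
ΔR = 0.856 − 0.62 = 0.236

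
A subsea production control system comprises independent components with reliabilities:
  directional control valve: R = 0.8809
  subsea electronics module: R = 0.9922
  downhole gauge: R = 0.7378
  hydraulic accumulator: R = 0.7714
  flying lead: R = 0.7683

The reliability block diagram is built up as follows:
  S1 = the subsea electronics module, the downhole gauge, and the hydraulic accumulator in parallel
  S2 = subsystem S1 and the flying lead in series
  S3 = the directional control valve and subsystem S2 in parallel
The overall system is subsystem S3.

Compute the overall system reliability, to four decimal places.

0.9724

Parallel (subsea electronics module, downhole gauge, and hydraulic accumulator): 1 − (1 − 0.992200)(1 − 0.737800)(1 − 0.771400) = 0.999532
Series ([0.999532] and flying lead): 0.999532 × 0.768300 = 0.767940
Parallel (directional control valve and [0.767940]): 1 − (1 − 0.880900)(1 − 0.767940) = 0.9724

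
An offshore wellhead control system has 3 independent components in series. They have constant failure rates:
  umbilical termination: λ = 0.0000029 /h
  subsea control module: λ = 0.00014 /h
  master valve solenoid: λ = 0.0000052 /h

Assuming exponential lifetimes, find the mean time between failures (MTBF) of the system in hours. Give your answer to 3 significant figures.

Series of exponential components: λ_sys = Σ λ_i
λ_sys = 0.0000029 + 0.00014 + 0.0000052 = 1.4810e-04 /h
MTBF = 1 / λ_sys = 6750 h

6750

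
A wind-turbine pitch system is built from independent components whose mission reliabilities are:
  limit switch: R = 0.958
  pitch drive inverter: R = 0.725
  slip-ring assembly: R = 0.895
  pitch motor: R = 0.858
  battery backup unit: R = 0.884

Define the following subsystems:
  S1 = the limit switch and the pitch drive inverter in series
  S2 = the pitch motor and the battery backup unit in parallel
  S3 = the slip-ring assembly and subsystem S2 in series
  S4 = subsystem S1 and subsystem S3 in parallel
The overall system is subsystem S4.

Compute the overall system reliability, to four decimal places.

Series (limit switch and pitch drive inverter): 0.958000 × 0.725000 = 0.694550
Parallel (pitch motor and battery backup unit): 1 − (1 − 0.858000)(1 − 0.884000) = 0.983528
Series (slip-ring assembly and [0.983528]): 0.895000 × 0.983528 = 0.880258
Parallel ([0.694550] and [0.880258]): 1 − (1 − 0.694550)(1 − 0.880258) = 0.9634

0.9634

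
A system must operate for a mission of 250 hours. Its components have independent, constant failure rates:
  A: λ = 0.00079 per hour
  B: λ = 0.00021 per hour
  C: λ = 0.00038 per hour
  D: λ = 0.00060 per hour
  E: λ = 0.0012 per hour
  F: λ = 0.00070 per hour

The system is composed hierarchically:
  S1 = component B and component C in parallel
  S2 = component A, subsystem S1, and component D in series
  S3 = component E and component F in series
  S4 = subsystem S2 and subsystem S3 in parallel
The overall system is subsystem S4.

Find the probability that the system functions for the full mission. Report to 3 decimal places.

0.888

R(A) = exp(−0.00079 × 250) = 0.82078
R(B) = exp(−0.00021 × 250) = 0.94885
R(C) = exp(−0.00038 × 250) = 0.90937
R(D) = exp(−0.00060 × 250) = 0.86071
R(E) = exp(−0.0012 × 250) = 0.74082
R(F) = exp(−0.00070 × 250) = 0.83946
Parallel (B and C): 1 − (1 − 0.94885)(1 − 0.90937) = 0.99536
Series (A, [0.99536], and D): 0.82078 × 0.99536 × 0.86071 = 0.70318
Series (E and F): 0.74082 × 0.83946 = 0.62189
Parallel ([0.70318] and [0.62189]): 1 − (1 − 0.70318)(1 − 0.62189) = 0.888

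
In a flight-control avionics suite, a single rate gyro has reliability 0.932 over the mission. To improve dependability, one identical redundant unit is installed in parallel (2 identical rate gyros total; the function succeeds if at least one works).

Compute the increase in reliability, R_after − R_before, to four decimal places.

0.0634

R_before = 0.932
R_after = 1 − (1 − 0.932)^2 = 0.9954
ΔR = 0.9954 − 0.932 = 0.0634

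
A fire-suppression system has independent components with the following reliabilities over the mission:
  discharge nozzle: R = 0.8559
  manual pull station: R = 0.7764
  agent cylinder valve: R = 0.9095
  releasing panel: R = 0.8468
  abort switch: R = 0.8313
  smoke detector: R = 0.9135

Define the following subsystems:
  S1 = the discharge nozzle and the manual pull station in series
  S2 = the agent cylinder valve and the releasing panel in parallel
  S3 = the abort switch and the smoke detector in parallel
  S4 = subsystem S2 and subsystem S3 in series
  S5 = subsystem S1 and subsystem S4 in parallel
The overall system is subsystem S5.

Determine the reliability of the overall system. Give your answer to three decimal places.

0.991

Series (discharge nozzle and manual pull station): 0.85590 × 0.77640 = 0.66452
Parallel (agent cylinder valve and releasing panel): 1 − (1 − 0.90950)(1 − 0.84680) = 0.98614
Parallel (abort switch and smoke detector): 1 − (1 − 0.83130)(1 − 0.91350) = 0.98541
Series ([0.98614] and [0.98541]): 0.98614 × 0.98541 = 0.97175
Parallel ([0.66452] and [0.97175]): 1 − (1 − 0.66452)(1 − 0.97175) = 0.991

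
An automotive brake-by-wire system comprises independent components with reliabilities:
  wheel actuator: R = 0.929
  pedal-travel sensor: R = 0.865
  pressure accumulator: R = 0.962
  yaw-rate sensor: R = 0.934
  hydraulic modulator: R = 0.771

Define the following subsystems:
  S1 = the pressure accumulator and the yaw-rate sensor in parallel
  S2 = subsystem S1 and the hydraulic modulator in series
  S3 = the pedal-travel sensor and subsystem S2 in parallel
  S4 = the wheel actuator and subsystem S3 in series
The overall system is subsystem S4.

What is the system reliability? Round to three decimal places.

Parallel (pressure accumulator and yaw-rate sensor): 1 − (1 − 0.96200)(1 − 0.93400) = 0.99749
Series ([0.99749] and hydraulic modulator): 0.99749 × 0.77100 = 0.76906
Parallel (pedal-travel sensor and [0.76906]): 1 − (1 − 0.86500)(1 − 0.76906) = 0.96882
Series (wheel actuator and [0.96882]): 0.92900 × 0.96882 = 0.900

0.900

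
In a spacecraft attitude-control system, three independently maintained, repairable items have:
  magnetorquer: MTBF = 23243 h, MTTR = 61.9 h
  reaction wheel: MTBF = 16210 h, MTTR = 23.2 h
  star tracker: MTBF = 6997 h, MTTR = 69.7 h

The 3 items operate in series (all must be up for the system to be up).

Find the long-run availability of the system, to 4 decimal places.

A(magnetorquer) = MTBF/(MTBF+MTTR) = 23243/(23243+61.9) = 0.997344
A(reaction wheel) = MTBF/(MTBF+MTTR) = 16210/(16210+23.2) = 0.998571
A(star tracker) = MTBF/(MTBF+MTTR) = 6997/(6997+69.7) = 0.990137
Series availability: 0.997344 × 0.998571 × 0.990137 = 0.9861

0.9861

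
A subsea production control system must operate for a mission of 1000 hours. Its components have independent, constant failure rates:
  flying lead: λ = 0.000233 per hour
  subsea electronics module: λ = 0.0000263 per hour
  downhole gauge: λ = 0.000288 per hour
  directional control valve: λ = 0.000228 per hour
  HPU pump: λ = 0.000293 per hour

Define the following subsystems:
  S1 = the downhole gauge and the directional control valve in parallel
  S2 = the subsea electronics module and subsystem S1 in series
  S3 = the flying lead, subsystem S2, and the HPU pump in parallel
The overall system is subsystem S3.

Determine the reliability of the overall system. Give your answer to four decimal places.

0.9960

R(flying lead) = exp(−0.000233 × 1000) = 0.792154
R(subsea electronics module) = exp(−0.0000263 × 1000) = 0.974043
R(downhole gauge) = exp(−0.000288 × 1000) = 0.749762
R(directional control valve) = exp(−0.000228 × 1000) = 0.796124
R(HPU pump) = exp(−0.000293 × 1000) = 0.746022
Parallel (downhole gauge and directional control valve): 1 − (1 − 0.749762)(1 − 0.796124) = 0.948982
Series (subsea electronics module and [0.948982]): 0.974043 × 0.948982 = 0.924349
Parallel (flying lead, [0.924349], and HPU pump): 1 − (1 − 0.792154)(1 − 0.924349)(1 − 0.746022) = 0.9960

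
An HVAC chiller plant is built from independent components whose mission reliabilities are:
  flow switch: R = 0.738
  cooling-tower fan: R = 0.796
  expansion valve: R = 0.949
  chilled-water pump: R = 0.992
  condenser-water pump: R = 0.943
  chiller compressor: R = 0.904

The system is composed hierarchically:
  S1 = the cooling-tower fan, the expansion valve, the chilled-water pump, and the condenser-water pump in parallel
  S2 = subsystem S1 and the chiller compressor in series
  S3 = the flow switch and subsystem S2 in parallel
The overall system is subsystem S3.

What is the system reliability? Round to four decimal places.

Parallel (cooling-tower fan, expansion valve, chilled-water pump, and condenser-water pump): 1 − (1 − 0.796000)(1 − 0.949000)(1 − 0.992000)(1 − 0.943000) = 0.999995
Series ([0.999995] and chiller compressor): 0.999995 × 0.904000 = 0.903995
Parallel (flow switch and [0.903995]): 1 − (1 − 0.738000)(1 − 0.903995) = 0.9748

0.9748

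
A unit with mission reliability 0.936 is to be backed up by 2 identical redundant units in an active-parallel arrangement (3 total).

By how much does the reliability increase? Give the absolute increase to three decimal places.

0.064

R_before = 0.936
R_after = 1 − (1 − 0.936)^3 = 1.000
ΔR = 1.000 − 0.936 = 0.064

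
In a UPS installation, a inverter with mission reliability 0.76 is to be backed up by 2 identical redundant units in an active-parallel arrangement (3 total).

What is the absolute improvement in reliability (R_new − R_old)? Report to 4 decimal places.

0.2262

R_before = 0.76
R_after = 1 − (1 − 0.76)^3 = 0.9862
ΔR = 0.9862 − 0.76 = 0.2262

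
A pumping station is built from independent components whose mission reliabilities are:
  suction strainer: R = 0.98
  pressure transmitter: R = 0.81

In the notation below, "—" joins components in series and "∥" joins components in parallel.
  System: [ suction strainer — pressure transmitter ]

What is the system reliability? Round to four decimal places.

0.7938

Series (suction strainer and pressure transmitter): 0.980000 × 0.810000 = 0.7938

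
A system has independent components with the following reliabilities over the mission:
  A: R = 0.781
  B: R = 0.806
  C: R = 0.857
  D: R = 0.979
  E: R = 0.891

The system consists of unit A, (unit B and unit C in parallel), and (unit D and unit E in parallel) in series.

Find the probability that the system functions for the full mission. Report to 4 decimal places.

0.7576

Parallel (B and C): 1 − (1 − 0.806000)(1 − 0.857000) = 0.972258
Parallel (D and E): 1 − (1 − 0.979000)(1 − 0.891000) = 0.997711
Series (A, [0.972258], and [0.997711]): 0.781000 × 0.972258 × 0.997711 = 0.7576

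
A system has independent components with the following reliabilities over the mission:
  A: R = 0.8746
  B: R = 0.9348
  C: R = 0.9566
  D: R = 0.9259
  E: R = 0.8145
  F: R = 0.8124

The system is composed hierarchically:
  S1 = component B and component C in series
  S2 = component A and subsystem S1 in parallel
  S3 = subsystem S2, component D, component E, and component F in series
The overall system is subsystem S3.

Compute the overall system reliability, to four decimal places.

0.6045

Series (B and C): 0.934800 × 0.956600 = 0.894230
Parallel (A and [0.894230]): 1 − (1 − 0.874600)(1 − 0.894230) = 0.986736
Series ([0.986736], D, E, and F): 0.986736 × 0.925900 × 0.814500 × 0.812400 = 0.6045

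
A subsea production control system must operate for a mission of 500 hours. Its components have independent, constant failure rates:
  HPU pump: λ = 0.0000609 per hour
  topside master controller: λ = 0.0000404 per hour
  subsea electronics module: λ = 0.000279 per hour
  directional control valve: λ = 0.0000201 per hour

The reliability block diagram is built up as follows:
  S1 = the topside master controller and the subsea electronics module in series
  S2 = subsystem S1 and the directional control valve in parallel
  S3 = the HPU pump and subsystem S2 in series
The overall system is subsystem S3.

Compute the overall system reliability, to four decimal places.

R(HPU pump) = exp(−0.0000609 × 500) = 0.970009
R(topside master controller) = exp(−0.0000404 × 500) = 0.980003
R(subsea electronics module) = exp(−0.000279 × 500) = 0.869793
R(directional control valve) = exp(−0.0000201 × 500) = 0.990000
Series (topside master controller and subsea electronics module): 0.980003 × 0.869793 = 0.852400
Parallel ([0.852400] and directional control valve): 1 − (1 − 0.852400)(1 − 0.990000) = 0.998524
Series (HPU pump and [0.998524]): 0.970009 × 0.998524 = 0.9686

0.9686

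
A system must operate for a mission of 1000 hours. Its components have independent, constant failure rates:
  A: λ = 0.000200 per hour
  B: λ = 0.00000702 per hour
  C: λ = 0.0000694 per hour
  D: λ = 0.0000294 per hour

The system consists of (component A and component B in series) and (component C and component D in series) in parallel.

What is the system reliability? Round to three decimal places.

R(A) = exp(−0.000200 × 1000) = 0.81873
R(B) = exp(−0.00000702 × 1000) = 0.99300
R(C) = exp(−0.0000694 × 1000) = 0.93295
R(D) = exp(−0.0000294 × 1000) = 0.97103
Series (A and B): 0.81873 × 0.99300 = 0.81300
Series (C and D): 0.93295 × 0.97103 = 0.90592
Parallel ([0.81300] and [0.90592]): 1 − (1 − 0.81300)(1 − 0.90592) = 0.982

0.982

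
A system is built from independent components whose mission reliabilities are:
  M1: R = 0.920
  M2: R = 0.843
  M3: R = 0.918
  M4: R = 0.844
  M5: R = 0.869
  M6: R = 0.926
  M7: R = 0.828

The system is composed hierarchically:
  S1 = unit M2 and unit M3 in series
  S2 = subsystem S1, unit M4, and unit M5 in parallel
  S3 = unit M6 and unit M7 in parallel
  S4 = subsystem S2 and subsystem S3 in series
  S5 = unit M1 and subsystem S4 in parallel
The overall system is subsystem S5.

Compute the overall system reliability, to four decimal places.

0.9986

Series (M2 and M3): 0.843000 × 0.918000 = 0.773874
Parallel ([0.773874], M4, and M5): 1 − (1 − 0.773874)(1 − 0.844000)(1 − 0.869000) = 0.995379
Parallel (M6 and M7): 1 − (1 − 0.926000)(1 − 0.828000) = 0.987272
Series ([0.995379] and [0.987272]): 0.995379 × 0.987272 = 0.982710
Parallel (M1 and [0.982710]): 1 − (1 − 0.920000)(1 − 0.982710) = 0.9986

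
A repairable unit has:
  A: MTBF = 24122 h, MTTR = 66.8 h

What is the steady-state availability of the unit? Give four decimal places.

0.9972

A(A) = MTBF/(MTBF+MTTR) = 24122/(24122+66.8) = 0.9972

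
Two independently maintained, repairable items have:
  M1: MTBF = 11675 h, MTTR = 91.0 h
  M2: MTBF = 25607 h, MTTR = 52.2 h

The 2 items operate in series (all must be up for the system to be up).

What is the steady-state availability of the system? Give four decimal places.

A(M1) = MTBF/(MTBF+MTTR) = 11675/(11675+91.0) = 0.992266
A(M2) = MTBF/(MTBF+MTTR) = 25607/(25607+52.2) = 0.997966
Series availability: 0.992266 × 0.997966 = 0.9902

0.9902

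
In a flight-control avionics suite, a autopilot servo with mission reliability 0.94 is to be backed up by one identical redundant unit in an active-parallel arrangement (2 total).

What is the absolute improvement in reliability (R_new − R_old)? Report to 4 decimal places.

0.0564

R_before = 0.94
R_after = 1 − (1 − 0.94)^2 = 0.9964
ΔR = 0.9964 − 0.94 = 0.0564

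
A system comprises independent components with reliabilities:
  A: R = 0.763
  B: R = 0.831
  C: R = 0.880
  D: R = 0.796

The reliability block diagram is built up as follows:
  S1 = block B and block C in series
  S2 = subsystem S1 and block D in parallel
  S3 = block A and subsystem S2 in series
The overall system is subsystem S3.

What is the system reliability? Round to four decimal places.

0.7212

Series (B and C): 0.831000 × 0.880000 = 0.731280
Parallel ([0.731280] and D): 1 − (1 − 0.731280)(1 − 0.796000) = 0.945181
Series (A and [0.945181]): 0.763000 × 0.945181 = 0.7212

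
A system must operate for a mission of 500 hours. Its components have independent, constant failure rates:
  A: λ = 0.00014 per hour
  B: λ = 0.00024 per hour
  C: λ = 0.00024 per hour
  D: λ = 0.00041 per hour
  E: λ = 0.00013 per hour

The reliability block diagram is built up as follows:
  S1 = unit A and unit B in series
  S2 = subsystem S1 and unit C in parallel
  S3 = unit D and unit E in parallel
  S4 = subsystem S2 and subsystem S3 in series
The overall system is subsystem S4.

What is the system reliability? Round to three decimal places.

R(A) = exp(−0.00014 × 500) = 0.93239
R(B) = exp(−0.00024 × 500) = 0.88692
R(C) = exp(−0.00024 × 500) = 0.88692
R(D) = exp(−0.00041 × 500) = 0.81465
R(E) = exp(−0.00013 × 500) = 0.93707
Series (A and B): 0.93239 × 0.88692 = 0.82696
Parallel ([0.82696] and C): 1 − (1 − 0.82696)(1 − 0.88692) = 0.98043
Parallel (D and E): 1 − (1 − 0.81465)(1 − 0.93707) = 0.98834
Series ([0.98043] and [0.98834]): 0.98043 × 0.98834 = 0.969

0.969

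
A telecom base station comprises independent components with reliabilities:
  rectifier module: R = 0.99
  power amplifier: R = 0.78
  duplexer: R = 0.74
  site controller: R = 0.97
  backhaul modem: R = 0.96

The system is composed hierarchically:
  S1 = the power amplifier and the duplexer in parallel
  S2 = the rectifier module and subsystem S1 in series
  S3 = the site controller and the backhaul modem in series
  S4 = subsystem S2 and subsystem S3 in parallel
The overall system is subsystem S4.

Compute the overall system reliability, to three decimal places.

0.995

Parallel (power amplifier and duplexer): 1 − (1 − 0.78000)(1 − 0.74000) = 0.94280
Series (rectifier module and [0.94280]): 0.99000 × 0.94280 = 0.93337
Series (site controller and backhaul modem): 0.97000 × 0.96000 = 0.93120
Parallel ([0.93337] and [0.93120]): 1 − (1 − 0.93337)(1 − 0.93120) = 0.995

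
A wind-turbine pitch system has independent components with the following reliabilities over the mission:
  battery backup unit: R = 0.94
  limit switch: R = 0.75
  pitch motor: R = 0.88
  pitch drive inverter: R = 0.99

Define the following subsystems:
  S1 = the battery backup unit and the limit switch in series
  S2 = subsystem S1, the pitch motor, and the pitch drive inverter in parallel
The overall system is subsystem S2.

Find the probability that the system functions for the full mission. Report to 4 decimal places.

Series (battery backup unit and limit switch): 0.940000 × 0.750000 = 0.705000
Parallel ([0.705000], pitch motor, and pitch drive inverter): 1 − (1 − 0.705000)(1 − 0.880000)(1 − 0.990000) = 0.9996

0.9996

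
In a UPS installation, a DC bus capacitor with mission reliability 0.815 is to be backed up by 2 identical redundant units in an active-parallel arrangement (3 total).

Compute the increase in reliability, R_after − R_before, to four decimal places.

R_before = 0.815
R_after = 1 − (1 − 0.815)^3 = 0.9937
ΔR = 0.9937 − 0.815 = 0.1787

0.1787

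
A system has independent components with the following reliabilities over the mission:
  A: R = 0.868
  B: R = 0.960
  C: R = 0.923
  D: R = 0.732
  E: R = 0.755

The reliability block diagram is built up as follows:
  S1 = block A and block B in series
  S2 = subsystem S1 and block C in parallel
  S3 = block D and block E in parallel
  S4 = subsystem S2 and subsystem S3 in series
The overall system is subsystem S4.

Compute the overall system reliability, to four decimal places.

0.9223

Series (A and B): 0.868000 × 0.960000 = 0.833280
Parallel ([0.833280] and C): 1 − (1 − 0.833280)(1 − 0.923000) = 0.987163
Parallel (D and E): 1 − (1 − 0.732000)(1 − 0.755000) = 0.934340
Series ([0.987163] and [0.934340]): 0.987163 × 0.934340 = 0.9223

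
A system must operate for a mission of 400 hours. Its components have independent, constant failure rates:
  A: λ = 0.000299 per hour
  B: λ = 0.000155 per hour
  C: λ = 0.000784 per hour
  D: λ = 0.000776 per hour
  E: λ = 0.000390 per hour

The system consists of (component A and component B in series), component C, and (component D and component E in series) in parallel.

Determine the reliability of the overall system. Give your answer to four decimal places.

0.9833

R(A) = exp(−0.000299 × 400) = 0.887275
R(B) = exp(−0.000155 × 400) = 0.939883
R(C) = exp(−0.000784 × 400) = 0.730811
R(D) = exp(−0.000776 × 400) = 0.733154
R(E) = exp(−0.000390 × 400) = 0.855559
Series (A and B): 0.887275 × 0.939883 = 0.833935
Series (D and E): 0.733154 × 0.855559 = 0.627257
Parallel ([0.833935], C, and [0.627257]): 1 − (1 − 0.833935)(1 − 0.730811)(1 − 0.627257) = 0.9833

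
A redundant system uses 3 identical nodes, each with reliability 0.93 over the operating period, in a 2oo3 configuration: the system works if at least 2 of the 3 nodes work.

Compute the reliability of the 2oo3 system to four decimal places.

R = Σ_{i=2}^{3} C(3,i) p^i (1−p)^{3−i} with p = 0.93
C(3,2)·0.93^2·0.07^1 = 0.181629
C(3,3)·0.93^3·0.07^0 = 0.804357
Sum = 0.9860

0.9860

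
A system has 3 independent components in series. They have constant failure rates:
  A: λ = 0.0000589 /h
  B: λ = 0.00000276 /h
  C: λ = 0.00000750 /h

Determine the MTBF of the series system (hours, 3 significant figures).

Series of exponential components: λ_sys = Σ λ_i
λ_sys = 0.0000589 + 0.00000276 + 0.00000750 = 6.9160e-05 /h
MTBF = 1 / λ_sys = 14500 h

14500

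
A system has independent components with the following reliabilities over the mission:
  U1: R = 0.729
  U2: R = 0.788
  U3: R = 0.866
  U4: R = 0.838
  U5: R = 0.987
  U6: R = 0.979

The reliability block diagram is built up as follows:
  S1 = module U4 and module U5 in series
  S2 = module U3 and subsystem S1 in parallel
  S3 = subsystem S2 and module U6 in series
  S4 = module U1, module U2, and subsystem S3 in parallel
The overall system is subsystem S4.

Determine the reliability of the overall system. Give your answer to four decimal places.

Series (U4 and U5): 0.838000 × 0.987000 = 0.827106
Parallel (U3 and [0.827106]): 1 − (1 − 0.866000)(1 − 0.827106) = 0.976832
Series ([0.976832] and U6): 0.976832 × 0.979000 = 0.956319
Parallel (U1, U2, and [0.956319]): 1 − (1 − 0.729000)(1 − 0.788000)(1 − 0.956319) = 0.9975

0.9975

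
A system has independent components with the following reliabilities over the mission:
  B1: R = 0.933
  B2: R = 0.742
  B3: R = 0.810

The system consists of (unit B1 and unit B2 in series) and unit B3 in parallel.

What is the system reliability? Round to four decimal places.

0.9415

Series (B1 and B2): 0.933000 × 0.742000 = 0.692286
Parallel ([0.692286] and B3): 1 − (1 − 0.692286)(1 − 0.810000) = 0.9415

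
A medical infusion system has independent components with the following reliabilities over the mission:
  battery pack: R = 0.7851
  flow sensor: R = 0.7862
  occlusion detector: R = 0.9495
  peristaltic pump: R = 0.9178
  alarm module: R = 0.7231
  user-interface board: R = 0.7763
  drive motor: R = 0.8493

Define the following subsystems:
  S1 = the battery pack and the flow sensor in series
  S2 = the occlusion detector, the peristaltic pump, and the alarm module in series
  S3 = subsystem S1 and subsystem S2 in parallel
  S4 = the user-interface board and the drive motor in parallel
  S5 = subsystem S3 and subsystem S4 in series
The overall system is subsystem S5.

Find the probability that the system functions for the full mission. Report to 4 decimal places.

Series (battery pack and flow sensor): 0.785100 × 0.786200 = 0.617246
Series (occlusion detector, peristaltic pump, and alarm module): 0.949500 × 0.917800 × 0.723100 = 0.630146
Parallel ([0.617246] and [0.630146]): 1 − (1 − 0.617246)(1 − 0.630146) = 0.858437
Parallel (user-interface board and drive motor): 1 − (1 − 0.776300)(1 − 0.849300) = 0.966288
Series ([0.858437] and [0.966288]): 0.858437 × 0.966288 = 0.8295

0.8295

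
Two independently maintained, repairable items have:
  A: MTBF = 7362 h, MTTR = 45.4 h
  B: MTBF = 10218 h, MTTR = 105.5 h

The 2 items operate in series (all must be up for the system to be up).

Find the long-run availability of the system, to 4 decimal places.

0.9837

A(A) = MTBF/(MTBF+MTTR) = 7362/(7362+45.4) = 0.993871
A(B) = MTBF/(MTBF+MTTR) = 10218/(10218+105.5) = 0.989781
Series availability: 0.993871 × 0.989781 = 0.9837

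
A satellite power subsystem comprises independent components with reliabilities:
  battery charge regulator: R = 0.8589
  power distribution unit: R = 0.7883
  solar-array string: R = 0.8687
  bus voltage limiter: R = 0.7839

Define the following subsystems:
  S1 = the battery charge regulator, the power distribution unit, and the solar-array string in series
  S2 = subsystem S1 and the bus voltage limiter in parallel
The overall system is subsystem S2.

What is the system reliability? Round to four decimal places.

0.9110

Series (battery charge regulator, power distribution unit, and solar-array string): 0.858900 × 0.788300 × 0.868700 = 0.588171
Parallel ([0.588171] and bus voltage limiter): 1 − (1 − 0.588171)(1 − 0.783900) = 0.9110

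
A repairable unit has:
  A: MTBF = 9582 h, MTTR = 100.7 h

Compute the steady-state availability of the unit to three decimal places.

A(A) = MTBF/(MTBF+MTTR) = 9582/(9582+100.7) = 0.990

0.990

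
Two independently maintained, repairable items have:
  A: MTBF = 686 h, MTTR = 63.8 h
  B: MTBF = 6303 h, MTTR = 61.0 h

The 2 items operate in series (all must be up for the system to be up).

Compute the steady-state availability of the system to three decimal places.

0.906

A(A) = MTBF/(MTBF+MTTR) = 686/(686+63.8) = 0.914911
A(B) = MTBF/(MTBF+MTTR) = 6303/(6303+61.0) = 0.990415
Series availability: 0.914911 × 0.990415 = 0.906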